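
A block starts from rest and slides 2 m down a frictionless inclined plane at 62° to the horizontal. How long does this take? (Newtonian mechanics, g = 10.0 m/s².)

a = g sin(θ) = 10.0 × sin(62°) = 8.8295 m/s²
t = √(2d/a) = √(2 × 2 / 8.8295) = 0.67 s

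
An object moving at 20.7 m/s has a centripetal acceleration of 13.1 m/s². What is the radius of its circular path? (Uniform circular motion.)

r = v²/a_c = 20.7²/13.1 = 32.71 m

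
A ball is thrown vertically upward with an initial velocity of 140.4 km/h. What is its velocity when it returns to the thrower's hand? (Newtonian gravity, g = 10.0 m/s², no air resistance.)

By conservation of energy (no air resistance), the ball returns to the throw height with the same speed as launch, but directed downward.
|v_ground| = v₀ = 140.4 km/h
v_ground = 140.4 km/h (downward)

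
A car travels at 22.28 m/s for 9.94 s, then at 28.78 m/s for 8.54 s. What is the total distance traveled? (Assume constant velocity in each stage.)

d₁ = v₁t₁ = 22.28 × 9.94 = 221.4632 m
d₂ = v₂t₂ = 28.78 × 8.54 = 245.7812 m
d_total = 221.4632 + 245.7812 = 467.24 m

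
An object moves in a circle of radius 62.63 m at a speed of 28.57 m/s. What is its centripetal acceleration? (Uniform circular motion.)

a_c = v²/r = 28.57²/62.63 = 816.2449/62.63 = 13.03 m/s²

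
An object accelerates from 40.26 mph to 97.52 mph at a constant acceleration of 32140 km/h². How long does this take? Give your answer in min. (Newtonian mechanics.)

v₀ = 40.26 mph × 0.44704 = 17.9978 m/s
v = 97.52 mph × 0.44704 = 43.5953 m/s
a = 32140 km/h² × 7.716049382716049e-05 = 2.47994 m/s²
t = (v - v₀) / a = (43.5953 - 17.9978) / 2.47994 = 10.3218 s
t = 10.3218 s / 60.0 = 0.172 min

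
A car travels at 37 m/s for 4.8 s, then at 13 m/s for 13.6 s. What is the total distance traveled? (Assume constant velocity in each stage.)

d₁ = v₁t₁ = 37 × 4.8 = 177.6 m
d₂ = v₂t₂ = 13 × 13.6 = 176.8 m
d_total = 177.6 + 176.8 = 354.4 m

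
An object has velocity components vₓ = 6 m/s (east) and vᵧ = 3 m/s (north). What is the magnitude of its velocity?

|v| = √(vₓ² + vᵧ²) = √(6² + 3²) = √(45) = 6.71 m/s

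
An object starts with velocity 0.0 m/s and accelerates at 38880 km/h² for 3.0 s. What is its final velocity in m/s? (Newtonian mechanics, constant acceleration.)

a = 38880 km/h² × 7.716049382716049e-05 = 3.0 m/s²
v = v₀ + a × t = 0.0 + 3.0 × 3.0 = 9.0 m/s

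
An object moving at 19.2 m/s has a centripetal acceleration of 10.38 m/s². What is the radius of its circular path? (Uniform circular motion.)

r = v²/a_c = 19.2²/10.38 = 35.51 m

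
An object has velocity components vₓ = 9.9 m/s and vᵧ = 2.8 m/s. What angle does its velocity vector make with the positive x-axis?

θ = arctan(vᵧ/vₓ) = arctan(2.8/9.9) = 15.79°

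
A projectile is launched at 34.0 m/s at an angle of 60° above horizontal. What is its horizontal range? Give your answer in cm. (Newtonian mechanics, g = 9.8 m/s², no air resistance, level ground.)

R = v₀² × sin(2θ) / g = 34.0² × sin(2 × 60°) / 9.8 = 1156.0 × 0.866025 / 9.8 = 102.156 m
R = 102.156 m / 0.01 = 10220 cm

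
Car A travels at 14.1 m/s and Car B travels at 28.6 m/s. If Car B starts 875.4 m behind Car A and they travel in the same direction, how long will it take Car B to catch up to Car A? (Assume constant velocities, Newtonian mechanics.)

Relative speed: v_rel = 28.6 - 14.1 = 14.5 m/s
Time to catch: t = d₀/v_rel = 875.4/14.5 = 60.37 s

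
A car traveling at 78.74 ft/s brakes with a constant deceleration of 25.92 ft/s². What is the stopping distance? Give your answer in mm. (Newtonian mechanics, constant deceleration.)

v₀ = 78.74 ft/s × 0.3048 = 24.0 m/s
a = 25.92 ft/s² × 0.3048 = 7.90042 m/s²
d = v₀² / (2a) = 24.0² / (2 × 7.90042) = 576.0 / 15.8008 = 36.4539 m
d = 36.4539 m / 0.001 = 36450 mm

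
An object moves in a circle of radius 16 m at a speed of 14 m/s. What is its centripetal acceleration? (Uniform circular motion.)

a_c = v²/r = 14²/16 = 196/16 = 12.25 m/s²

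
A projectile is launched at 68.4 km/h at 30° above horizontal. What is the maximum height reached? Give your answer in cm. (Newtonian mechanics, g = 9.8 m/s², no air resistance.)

v₀ = 68.4 km/h × 0.2777777777777778 = 19.0 m/s
H = v₀² × sin²(θ) / (2g) = 19.0² × sin(30°)² / (2 × 9.8) = 361.0 × 0.25 / 19.6 = 4.60459 m
H = 4.60459 m / 0.01 = 460.5 cm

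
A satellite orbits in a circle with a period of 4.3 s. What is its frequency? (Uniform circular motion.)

f = 1/T = 1/4.3 = 0.2326 Hz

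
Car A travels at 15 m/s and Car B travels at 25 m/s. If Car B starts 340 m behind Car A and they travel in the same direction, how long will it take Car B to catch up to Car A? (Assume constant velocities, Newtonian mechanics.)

Relative speed: v_rel = 25 - 15 = 10 m/s
Time to catch: t = d₀/v_rel = 340/10 = 34.0 s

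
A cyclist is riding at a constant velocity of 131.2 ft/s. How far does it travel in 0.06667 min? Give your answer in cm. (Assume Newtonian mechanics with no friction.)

v = 131.2 ft/s × 0.3048 = 39.9898 m/s
t = 0.06667 min × 60.0 = 4.0002 s
d = v × t = 39.9898 × 4.0002 = 159.967 m
d = 159.967 m / 0.01 = 16000 cm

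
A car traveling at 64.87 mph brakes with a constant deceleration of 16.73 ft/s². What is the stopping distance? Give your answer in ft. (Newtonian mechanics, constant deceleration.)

v₀ = 64.87 mph × 0.44704 = 28.9995 m/s
a = 16.73 ft/s² × 0.3048 = 5.0993 m/s²
d = v₀² / (2a) = 28.9995² / (2 × 5.0993) = 840.971 / 10.1986 = 82.4595 m
d = 82.4595 m / 0.3048 = 270.5 ft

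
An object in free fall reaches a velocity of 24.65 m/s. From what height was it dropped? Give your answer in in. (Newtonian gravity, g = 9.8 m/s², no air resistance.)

h = v² / (2g) = 24.65² / (2 × 9.8) = 31.0011 m
h = 31.0011 m / 0.0254 = 1221 in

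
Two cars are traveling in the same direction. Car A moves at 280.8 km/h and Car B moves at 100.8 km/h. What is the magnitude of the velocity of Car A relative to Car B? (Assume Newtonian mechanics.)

v_rel = |v_A - v_B| = |280.8 - 100.8| = 180.0 km/h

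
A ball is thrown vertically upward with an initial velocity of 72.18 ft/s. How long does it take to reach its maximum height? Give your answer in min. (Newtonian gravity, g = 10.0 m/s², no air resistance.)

v₀ = 72.18 ft/s × 0.3048 = 22.0005 m/s
t_up = v₀ / g = 22.0005 / 10.0 = 2.20005 s
t_up = 2.20005 s / 60.0 = 0.03667 min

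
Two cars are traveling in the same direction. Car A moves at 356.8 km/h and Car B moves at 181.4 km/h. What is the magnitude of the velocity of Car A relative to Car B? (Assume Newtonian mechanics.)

v_rel = |v_A - v_B| = |356.8 - 181.4| = 175.4 km/h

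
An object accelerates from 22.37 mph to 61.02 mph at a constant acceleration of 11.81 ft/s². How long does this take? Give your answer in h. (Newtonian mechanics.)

v₀ = 22.37 mph × 0.44704 = 10.0003 m/s
v = 61.02 mph × 0.44704 = 27.2784 m/s
a = 11.81 ft/s² × 0.3048 = 3.59969 m/s²
t = (v - v₀) / a = (27.2784 - 10.0003) / 3.59969 = 4.79989 s
t = 4.79989 s / 3600.0 = 0.001333 h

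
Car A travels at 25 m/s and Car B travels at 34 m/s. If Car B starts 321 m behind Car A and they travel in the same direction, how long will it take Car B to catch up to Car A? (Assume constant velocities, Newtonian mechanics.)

Relative speed: v_rel = 34 - 25 = 9 m/s
Time to catch: t = d₀/v_rel = 321/9 = 35.67 s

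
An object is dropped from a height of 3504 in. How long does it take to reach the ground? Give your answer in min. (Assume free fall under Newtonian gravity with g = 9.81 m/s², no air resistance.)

h = 3504 in × 0.0254 = 89.0016 m
t = √(2h/g) = √(2 × 89.0016 / 9.81) = 4.259704 s
t = 4.259704 s / 60.0 = 0.071 min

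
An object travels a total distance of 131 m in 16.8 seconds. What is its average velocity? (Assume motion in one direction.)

v_avg = Δd / Δt = 131 / 16.8 = 7.8 m/s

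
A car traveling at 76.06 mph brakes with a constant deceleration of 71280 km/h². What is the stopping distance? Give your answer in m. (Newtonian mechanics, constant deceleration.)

v₀ = 76.06 mph × 0.44704 = 34.0019 m/s
a = 71280 km/h² × 7.716049382716049e-05 = 5.5 m/s²
d = v₀² / (2a) = 34.0019² / (2 × 5.5) = 1156.13 / 11.0 = 105.1 m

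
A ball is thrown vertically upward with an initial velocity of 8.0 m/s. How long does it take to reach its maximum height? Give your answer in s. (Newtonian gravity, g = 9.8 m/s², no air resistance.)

t_up = v₀ / g = 8.0 / 9.8 = 0.8163 s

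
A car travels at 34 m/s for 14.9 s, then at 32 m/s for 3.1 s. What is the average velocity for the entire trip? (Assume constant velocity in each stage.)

d₁ = v₁t₁ = 34 × 14.9 = 506.6 m
d₂ = v₂t₂ = 32 × 3.1 = 99.2 m
d_total = 605.8 m, t_total = 18.0 s
v_avg = d_total/t_total = 605.8/18.0 = 33.66 m/s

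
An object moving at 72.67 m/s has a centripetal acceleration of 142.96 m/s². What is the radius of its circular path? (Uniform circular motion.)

r = v²/a_c = 72.67²/142.96 = 36.94 m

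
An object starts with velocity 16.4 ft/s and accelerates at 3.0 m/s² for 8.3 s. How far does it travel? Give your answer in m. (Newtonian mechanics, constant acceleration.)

v₀ = 16.4 ft/s × 0.3048 = 4.99872 m/s
d = v₀ × t + ½ × a × t² = 4.99872 × 8.3 + 0.5 × 3.0 × 8.3² = 144.8 m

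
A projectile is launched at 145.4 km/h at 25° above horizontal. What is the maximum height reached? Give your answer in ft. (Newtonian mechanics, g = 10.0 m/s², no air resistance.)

v₀ = 145.4 km/h × 0.2777777777777778 = 40.3889 m/s
H = v₀² × sin²(θ) / (2g) = 40.3889² × sin(25°)² / (2 × 10.0) = 1631.26 × 0.178606 / 20.0 = 14.5676 m
H = 14.5676 m / 0.3048 = 47.79 ft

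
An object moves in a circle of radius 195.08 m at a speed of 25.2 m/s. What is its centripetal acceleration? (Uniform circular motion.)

a_c = v²/r = 25.2²/195.08 = 635.04/195.08 = 3.26 m/s²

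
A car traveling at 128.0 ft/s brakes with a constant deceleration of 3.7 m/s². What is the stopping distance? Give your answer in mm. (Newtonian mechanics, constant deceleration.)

v₀ = 128.0 ft/s × 0.3048 = 39.0144 m/s
d = v₀² / (2a) = 39.0144² / (2 × 3.7) = 1522.12 / 7.4 = 205.692 m
d = 205.692 m / 0.001 = 205700 mm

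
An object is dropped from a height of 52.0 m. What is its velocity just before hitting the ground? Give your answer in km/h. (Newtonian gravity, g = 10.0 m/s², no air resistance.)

v = √(2gh) = √(2 × 10.0 × 52.0) = 32.249 m/s
v = 32.249 m/s / 0.2777777777777778 = 116.1 km/h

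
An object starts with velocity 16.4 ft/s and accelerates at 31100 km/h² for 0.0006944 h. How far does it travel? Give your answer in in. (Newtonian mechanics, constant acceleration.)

v₀ = 16.4 ft/s × 0.3048 = 4.99872 m/s
a = 31100 km/h² × 7.716049382716049e-05 = 2.39969 m/s²
t = 0.0006944 h × 3600.0 = 2.49984 s
d = v₀ × t + ½ × a × t² = 4.99872 × 2.49984 + 0.5 × 2.39969 × 2.49984² = 19.9941 m
d = 19.9941 m / 0.0254 = 787.2 in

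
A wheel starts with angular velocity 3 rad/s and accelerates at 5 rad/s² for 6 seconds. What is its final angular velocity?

ω = ω₀ + αt = 3 + 5 × 6 = 33 rad/s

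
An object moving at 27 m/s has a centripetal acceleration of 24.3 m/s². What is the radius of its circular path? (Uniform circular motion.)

r = v²/a_c = 27²/24.3 = 30.0 m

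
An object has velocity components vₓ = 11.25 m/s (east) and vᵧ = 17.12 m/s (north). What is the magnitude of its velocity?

|v| = √(vₓ² + vᵧ²) = √(11.25² + 17.12²) = √(419.6569) = 20.49 m/s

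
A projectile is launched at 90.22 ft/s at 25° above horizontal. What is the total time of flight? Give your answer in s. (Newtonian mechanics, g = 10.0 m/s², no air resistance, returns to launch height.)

v₀ = 90.22 ft/s × 0.3048 = 27.4991 m/s
T = 2 × v₀ × sin(θ) / g = 2 × 27.4991 × sin(25°) / 10.0 = 2 × 27.4991 × 0.422618 / 10.0 = 2.324 s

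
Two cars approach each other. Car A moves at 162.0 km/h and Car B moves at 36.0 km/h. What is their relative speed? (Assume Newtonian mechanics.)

v_rel = v_A + v_B = 162.0 + 36.0 = 198.0 km/h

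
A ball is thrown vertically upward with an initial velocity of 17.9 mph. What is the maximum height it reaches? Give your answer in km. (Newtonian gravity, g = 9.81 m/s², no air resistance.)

v₀ = 17.9 mph × 0.44704 = 8.00202 m/s
h_max = v₀² / (2g) = 8.00202² / (2 × 9.81) = 64.0323 / 19.62 = 3.26362 m
h_max = 3.26362 m / 1000.0 = 0.003264 km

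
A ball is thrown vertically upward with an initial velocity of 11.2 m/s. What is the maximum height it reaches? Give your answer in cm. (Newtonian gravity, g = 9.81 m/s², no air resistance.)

h_max = v₀² / (2g) = 11.2² / (2 × 9.81) = 125.44 / 19.62 = 6.39348 m
h_max = 6.39348 m / 0.01 = 639.3 cm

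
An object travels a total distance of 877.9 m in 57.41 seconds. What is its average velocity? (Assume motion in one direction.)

v_avg = Δd / Δt = 877.9 / 57.41 = 15.29 m/s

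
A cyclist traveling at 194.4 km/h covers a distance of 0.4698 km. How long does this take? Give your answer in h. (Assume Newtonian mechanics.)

d = 0.4698 km × 1000.0 = 469.8 m
v = 194.4 km/h × 0.2777777777777778 = 54.0 m/s
t = d / v = 469.8 / 54.0 = 8.7 s
t = 8.7 s / 3600.0 = 0.002417 h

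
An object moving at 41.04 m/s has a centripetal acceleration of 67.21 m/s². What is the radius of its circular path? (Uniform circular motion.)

r = v²/a_c = 41.04²/67.21 = 25.06 m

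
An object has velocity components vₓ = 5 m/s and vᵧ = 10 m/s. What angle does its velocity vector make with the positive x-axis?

θ = arctan(vᵧ/vₓ) = arctan(10/5) = 63.43°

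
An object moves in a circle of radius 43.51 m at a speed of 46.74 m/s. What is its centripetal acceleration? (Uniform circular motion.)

a_c = v²/r = 46.74²/43.51 = 2184.6276/43.51 = 50.21 m/s²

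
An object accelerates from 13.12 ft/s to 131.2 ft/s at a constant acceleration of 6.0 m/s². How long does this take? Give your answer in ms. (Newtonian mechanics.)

v₀ = 13.12 ft/s × 0.3048 = 3.99898 m/s
v = 131.2 ft/s × 0.3048 = 39.9898 m/s
t = (v - v₀) / a = (39.9898 - 3.99898) / 6.0 = 5.99847 s
t = 5.99847 s / 0.001 = 5998 ms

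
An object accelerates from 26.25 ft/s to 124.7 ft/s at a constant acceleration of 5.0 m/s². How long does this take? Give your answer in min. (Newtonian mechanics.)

v₀ = 26.25 ft/s × 0.3048 = 8.001 m/s
v = 124.7 ft/s × 0.3048 = 38.0086 m/s
t = (v - v₀) / a = (38.0086 - 8.001) / 5.0 = 6.00152 s
t = 6.00152 s / 60.0 = 0.1 min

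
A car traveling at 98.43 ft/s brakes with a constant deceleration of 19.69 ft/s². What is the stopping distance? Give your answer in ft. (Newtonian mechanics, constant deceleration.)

v₀ = 98.43 ft/s × 0.3048 = 30.0015 m/s
a = 19.69 ft/s² × 0.3048 = 6.00151 m/s²
d = v₀² / (2a) = 30.0015² / (2 × 6.00151) = 900.09 / 12.003 = 74.9888 m
d = 74.9888 m / 0.3048 = 246.0 ft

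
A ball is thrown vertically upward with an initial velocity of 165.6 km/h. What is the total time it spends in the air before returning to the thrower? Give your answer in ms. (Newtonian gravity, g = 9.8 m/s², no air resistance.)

v₀ = 165.6 km/h × 0.2777777777777778 = 46.0 m/s
t_total = 2 × v₀ / g = 2 × 46.0 / 9.8 = 9.38776 s
t_total = 9.38776 s / 0.001 = 9388 ms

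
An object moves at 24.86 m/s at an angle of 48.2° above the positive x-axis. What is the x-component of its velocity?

vₓ = v cos(θ) = 24.86 × cos(48.2°) = 16.57 m/s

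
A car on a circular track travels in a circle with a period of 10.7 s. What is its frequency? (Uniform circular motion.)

f = 1/T = 1/10.7 = 0.0935 Hz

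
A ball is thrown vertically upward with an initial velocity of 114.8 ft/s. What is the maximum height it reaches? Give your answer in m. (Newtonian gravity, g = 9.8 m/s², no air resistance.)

v₀ = 114.8 ft/s × 0.3048 = 34.991 m/s
h_max = v₀² / (2g) = 34.991² / (2 × 9.8) = 1224.37 / 19.6 = 62.47 m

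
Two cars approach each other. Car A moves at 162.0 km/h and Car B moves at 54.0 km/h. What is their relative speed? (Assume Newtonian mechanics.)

v_rel = v_A + v_B = 162.0 + 54.0 = 216.0 km/h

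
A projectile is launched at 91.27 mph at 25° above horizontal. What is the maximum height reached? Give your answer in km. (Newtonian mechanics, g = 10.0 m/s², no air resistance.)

v₀ = 91.27 mph × 0.44704 = 40.8013 m/s
H = v₀² × sin²(θ) / (2g) = 40.8013² × sin(25°)² / (2 × 10.0) = 1664.75 × 0.178606 / 20.0 = 14.8667 m
H = 14.8667 m / 1000.0 = 0.01487 km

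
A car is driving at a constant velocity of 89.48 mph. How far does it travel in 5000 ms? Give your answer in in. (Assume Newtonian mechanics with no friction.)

v = 89.48 mph × 0.44704 = 40.0011 m/s
t = 5000 ms × 0.001 = 5.0 s
d = v × t = 40.0011 × 5.0 = 200.006 m
d = 200.006 m / 0.0254 = 7874 in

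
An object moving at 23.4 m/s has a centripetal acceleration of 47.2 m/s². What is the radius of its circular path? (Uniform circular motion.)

r = v²/a_c = 23.4²/47.2 = 11.6 m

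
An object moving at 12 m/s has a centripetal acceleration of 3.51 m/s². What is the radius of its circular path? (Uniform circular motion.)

r = v²/a_c = 12²/3.51 = 41.03 m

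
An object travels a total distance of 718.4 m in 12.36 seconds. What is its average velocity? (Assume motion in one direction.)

v_avg = Δd / Δt = 718.4 / 12.36 = 58.12 m/s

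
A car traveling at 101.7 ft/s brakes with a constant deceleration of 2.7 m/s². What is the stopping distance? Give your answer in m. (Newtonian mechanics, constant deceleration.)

v₀ = 101.7 ft/s × 0.3048 = 30.9982 m/s
d = v₀² / (2a) = 30.9982² / (2 × 2.7) = 960.888 / 5.4 = 177.9 m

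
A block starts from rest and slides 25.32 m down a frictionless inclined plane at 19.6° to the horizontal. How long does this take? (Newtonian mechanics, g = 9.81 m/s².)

a = g sin(θ) = 9.81 × sin(19.6°) = 3.2908 m/s²
t = √(2d/a) = √(2 × 25.32 / 3.2908) = 3.92 s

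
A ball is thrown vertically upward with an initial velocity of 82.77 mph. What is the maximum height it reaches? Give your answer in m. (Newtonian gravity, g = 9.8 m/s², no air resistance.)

v₀ = 82.77 mph × 0.44704 = 37.0015 m/s
h_max = v₀² / (2g) = 37.0015² / (2 × 9.8) = 1369.11 / 19.6 = 69.85 m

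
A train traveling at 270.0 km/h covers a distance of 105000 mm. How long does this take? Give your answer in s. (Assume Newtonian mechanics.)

d = 105000 mm × 0.001 = 105.0 m
v = 270.0 km/h × 0.2777777777777778 = 75.0 m/s
t = d / v = 105.0 / 75.0 = 1.4 s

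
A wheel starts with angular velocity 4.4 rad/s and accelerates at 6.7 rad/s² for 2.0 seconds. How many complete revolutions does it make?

θ = ω₀t + ½αt² = 4.4×2.0 + ½×6.7×2.0² = 22.2 rad
Total revolutions = θ/(2π) = 22.2/(2π) = 3.53
Complete revolutions = ⌊3.53⌋ = 3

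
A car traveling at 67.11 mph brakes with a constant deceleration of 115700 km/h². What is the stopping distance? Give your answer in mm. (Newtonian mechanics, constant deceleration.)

v₀ = 67.11 mph × 0.44704 = 30.0009 m/s
a = 115700 km/h² × 7.716049382716049e-05 = 8.92747 m/s²
d = v₀² / (2a) = 30.0009² / (2 × 8.92747) = 900.054 / 17.8549 = 50.4094 m
d = 50.4094 m / 0.001 = 50410 mm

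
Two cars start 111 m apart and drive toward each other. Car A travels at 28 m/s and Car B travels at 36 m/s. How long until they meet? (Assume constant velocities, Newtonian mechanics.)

Combined speed: v_combined = 28 + 36 = 64 m/s
Time to meet: t = d/v_combined = 111/64 = 1.73 s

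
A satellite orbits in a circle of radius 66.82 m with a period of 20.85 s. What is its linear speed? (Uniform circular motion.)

v = 2πr/T = 2π×66.82/20.85 = 20.14 m/s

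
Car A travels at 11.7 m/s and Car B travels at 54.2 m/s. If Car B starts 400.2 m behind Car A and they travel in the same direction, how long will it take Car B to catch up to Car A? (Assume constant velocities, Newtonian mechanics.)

Relative speed: v_rel = 54.2 - 11.7 = 42.5 m/s
Time to catch: t = d₀/v_rel = 400.2/42.5 = 9.42 s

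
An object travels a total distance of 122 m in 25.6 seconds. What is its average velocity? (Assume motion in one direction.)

v_avg = Δd / Δt = 122 / 25.6 = 4.77 m/s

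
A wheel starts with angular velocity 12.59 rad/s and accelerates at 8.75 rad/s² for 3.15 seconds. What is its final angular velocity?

ω = ω₀ + αt = 12.59 + 8.75 × 3.15 = 40.15 rad/s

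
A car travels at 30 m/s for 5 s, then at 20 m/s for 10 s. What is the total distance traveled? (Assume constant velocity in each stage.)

d₁ = v₁t₁ = 30 × 5 = 150 m
d₂ = v₂t₂ = 20 × 10 = 200 m
d_total = 150 + 200 = 350 m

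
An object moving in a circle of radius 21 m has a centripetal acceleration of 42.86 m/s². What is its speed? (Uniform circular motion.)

v = √(a_c × r) = √(42.86 × 21) = 30.0 m/s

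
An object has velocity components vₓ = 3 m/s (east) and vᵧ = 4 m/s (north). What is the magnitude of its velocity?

|v| = √(vₓ² + vᵧ²) = √(3² + 4²) = √(25) = 5.0 m/s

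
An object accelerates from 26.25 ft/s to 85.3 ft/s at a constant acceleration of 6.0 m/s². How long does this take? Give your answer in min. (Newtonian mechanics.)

v₀ = 26.25 ft/s × 0.3048 = 8.001 m/s
v = 85.3 ft/s × 0.3048 = 25.9994 m/s
t = (v - v₀) / a = (25.9994 - 8.001) / 6.0 = 2.99973 s
t = 2.99973 s / 60.0 = 0.05 min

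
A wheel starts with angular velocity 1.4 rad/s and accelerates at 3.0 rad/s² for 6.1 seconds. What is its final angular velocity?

ω = ω₀ + αt = 1.4 + 3.0 × 6.1 = 19.7 rad/s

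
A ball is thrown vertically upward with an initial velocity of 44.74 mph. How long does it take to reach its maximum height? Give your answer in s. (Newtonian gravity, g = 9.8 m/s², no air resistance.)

v₀ = 44.74 mph × 0.44704 = 20.0006 m/s
t_up = v₀ / g = 20.0006 / 9.8 = 2.041 s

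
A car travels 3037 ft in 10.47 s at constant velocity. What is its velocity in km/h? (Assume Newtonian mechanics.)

d = 3037 ft × 0.3048 = 925.678 m
v = d / t = 925.678 / 10.47 = 88.4124 m/s
v = 88.4124 m/s / 0.2777777777777778 = 318.3 km/h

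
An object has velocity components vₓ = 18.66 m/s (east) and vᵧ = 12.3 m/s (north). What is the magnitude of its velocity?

|v| = √(vₓ² + vᵧ²) = √(18.66² + 12.3²) = √(499.4856) = 22.35 m/s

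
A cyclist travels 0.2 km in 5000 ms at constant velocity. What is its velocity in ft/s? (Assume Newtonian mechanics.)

d = 0.2 km × 1000.0 = 200.0 m
t = 5000 ms × 0.001 = 5.0 s
v = d / t = 200.0 / 5.0 = 40.0 m/s
v = 40.0 m/s / 0.3048 = 131.2 ft/s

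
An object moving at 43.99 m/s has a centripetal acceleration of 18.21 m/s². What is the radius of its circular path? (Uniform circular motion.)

r = v²/a_c = 43.99²/18.21 = 106.27 m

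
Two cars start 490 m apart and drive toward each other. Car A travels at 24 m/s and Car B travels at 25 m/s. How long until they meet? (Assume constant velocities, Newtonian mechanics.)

Combined speed: v_combined = 24 + 25 = 49 m/s
Time to meet: t = d/v_combined = 490/49 = 10.0 s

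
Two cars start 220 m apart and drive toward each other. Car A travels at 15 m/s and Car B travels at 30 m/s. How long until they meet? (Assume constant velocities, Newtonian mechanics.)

Combined speed: v_combined = 15 + 30 = 45 m/s
Time to meet: t = d/v_combined = 220/45 = 4.89 s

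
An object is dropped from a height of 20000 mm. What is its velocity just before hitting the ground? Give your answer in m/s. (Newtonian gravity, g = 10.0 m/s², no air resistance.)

h = 20000 mm × 0.001 = 20.0 m
v = √(2gh) = √(2 × 10.0 × 20.0) = 20.0 m/s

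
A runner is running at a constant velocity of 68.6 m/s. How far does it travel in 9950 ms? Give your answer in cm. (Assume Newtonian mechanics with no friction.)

t = 9950 ms × 0.001 = 9.95 s
d = v × t = 68.6 × 9.95 = 682.57 m
d = 682.57 m / 0.01 = 68260 cm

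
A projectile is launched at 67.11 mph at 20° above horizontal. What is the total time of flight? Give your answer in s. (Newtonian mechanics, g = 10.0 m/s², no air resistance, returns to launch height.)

v₀ = 67.11 mph × 0.44704 = 30.0009 m/s
T = 2 × v₀ × sin(θ) / g = 2 × 30.0009 × sin(20°) / 10.0 = 2 × 30.0009 × 0.34202 / 10.0 = 2.052 s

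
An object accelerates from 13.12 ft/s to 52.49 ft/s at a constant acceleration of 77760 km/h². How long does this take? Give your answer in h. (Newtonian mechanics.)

v₀ = 13.12 ft/s × 0.3048 = 3.99898 m/s
v = 52.49 ft/s × 0.3048 = 15.999 m/s
a = 77760 km/h² × 7.716049382716049e-05 = 6.0 m/s²
t = (v - v₀) / a = (15.999 - 3.99898) / 6.0 = 2.0 s
t = 2.0 s / 3600.0 = 0.0005556 h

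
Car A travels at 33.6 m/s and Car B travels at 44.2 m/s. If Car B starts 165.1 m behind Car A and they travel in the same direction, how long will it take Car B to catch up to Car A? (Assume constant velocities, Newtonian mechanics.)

Relative speed: v_rel = 44.2 - 33.6 = 10.6 m/s
Time to catch: t = d₀/v_rel = 165.1/10.6 = 15.58 s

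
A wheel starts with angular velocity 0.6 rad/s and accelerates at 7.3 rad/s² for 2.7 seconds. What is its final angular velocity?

ω = ω₀ + αt = 0.6 + 7.3 × 2.7 = 20.31 rad/s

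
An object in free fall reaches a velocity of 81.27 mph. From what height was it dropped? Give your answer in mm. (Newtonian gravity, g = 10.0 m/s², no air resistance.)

v = 81.27 mph × 0.44704 = 36.3309 m/s
h = v² / (2g) = 36.3309² / (2 × 10.0) = 65.9967 m
h = 65.9967 m / 0.001 = 66000 mm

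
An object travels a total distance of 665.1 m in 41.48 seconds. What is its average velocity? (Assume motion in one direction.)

v_avg = Δd / Δt = 665.1 / 41.48 = 16.03 m/s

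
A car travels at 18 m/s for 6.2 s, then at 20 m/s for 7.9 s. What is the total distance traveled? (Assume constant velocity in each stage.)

d₁ = v₁t₁ = 18 × 6.2 = 111.6 m
d₂ = v₂t₂ = 20 × 7.9 = 158.0 m
d_total = 111.6 + 158.0 = 269.6 m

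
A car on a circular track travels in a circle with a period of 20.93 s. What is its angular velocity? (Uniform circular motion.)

ω = 2π/T = 2π/20.93 = 0.3002 rad/s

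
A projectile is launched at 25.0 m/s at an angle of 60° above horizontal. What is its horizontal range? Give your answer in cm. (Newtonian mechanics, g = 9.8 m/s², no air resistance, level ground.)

R = v₀² × sin(2θ) / g = 25.0² × sin(2 × 60°) / 9.8 = 625.0 × 0.866025 / 9.8 = 55.2312 m
R = 55.2312 m / 0.01 = 5523 cm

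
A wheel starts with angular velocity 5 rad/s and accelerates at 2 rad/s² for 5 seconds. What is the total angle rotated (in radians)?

θ = ω₀t + ½αt² = 5×5 + ½×2×5² = 50.0 rad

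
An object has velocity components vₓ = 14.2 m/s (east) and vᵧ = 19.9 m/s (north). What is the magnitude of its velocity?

|v| = √(vₓ² + vᵧ²) = √(14.2² + 19.9²) = √(597.65) = 24.45 m/s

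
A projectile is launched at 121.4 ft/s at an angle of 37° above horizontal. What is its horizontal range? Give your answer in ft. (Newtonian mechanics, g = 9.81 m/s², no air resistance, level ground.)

v₀ = 121.4 ft/s × 0.3048 = 37.0027 m/s
R = v₀² × sin(2θ) / g = 37.0027² × sin(2 × 37°) / 9.81 = 1369.2 × 0.961262 / 9.81 = 134.165 m
R = 134.165 m / 0.3048 = 440.2 ft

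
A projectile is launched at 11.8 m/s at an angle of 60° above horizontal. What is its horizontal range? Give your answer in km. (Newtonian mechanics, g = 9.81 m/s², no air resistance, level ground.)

R = v₀² × sin(2θ) / g = 11.8² × sin(2 × 60°) / 9.81 = 139.24 × 0.866025 / 9.81 = 12.2921 m
R = 12.2921 m / 1000.0 = 0.01229 km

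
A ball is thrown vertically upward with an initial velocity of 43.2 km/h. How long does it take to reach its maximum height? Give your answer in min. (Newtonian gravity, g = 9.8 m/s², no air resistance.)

v₀ = 43.2 km/h × 0.2777777777777778 = 12.0 m/s
t_up = v₀ / g = 12.0 / 9.8 = 1.22449 s
t_up = 1.22449 s / 60.0 = 0.02041 min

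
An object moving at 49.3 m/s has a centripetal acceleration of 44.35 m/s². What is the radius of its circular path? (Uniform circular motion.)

r = v²/a_c = 49.3²/44.35 = 54.8 m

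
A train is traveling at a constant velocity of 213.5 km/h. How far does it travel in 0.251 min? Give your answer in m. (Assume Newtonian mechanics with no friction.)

v = 213.5 km/h × 0.2777777777777778 = 59.3056 m/s
t = 0.251 min × 60.0 = 15.06 s
d = v × t = 59.3056 × 15.06 = 893.1 m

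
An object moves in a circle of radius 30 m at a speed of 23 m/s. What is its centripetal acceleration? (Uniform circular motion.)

a_c = v²/r = 23²/30 = 529/30 = 17.63 m/s²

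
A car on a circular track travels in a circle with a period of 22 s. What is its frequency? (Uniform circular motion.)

f = 1/T = 1/22 = 0.0455 Hz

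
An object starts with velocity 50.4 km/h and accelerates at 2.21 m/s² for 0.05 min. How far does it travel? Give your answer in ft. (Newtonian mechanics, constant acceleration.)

v₀ = 50.4 km/h × 0.2777777777777778 = 14.0 m/s
t = 0.05 min × 60.0 = 3.0 s
d = v₀ × t + ½ × a × t² = 14.0 × 3.0 + 0.5 × 2.21 × 3.0² = 51.945 m
d = 51.945 m / 0.3048 = 170.4 ft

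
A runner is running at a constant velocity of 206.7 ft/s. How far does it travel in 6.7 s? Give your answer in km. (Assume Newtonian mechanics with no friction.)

v = 206.7 ft/s × 0.3048 = 63.0022 m/s
d = v × t = 63.0022 × 6.7 = 422.115 m
d = 422.115 m / 1000.0 = 0.4221 km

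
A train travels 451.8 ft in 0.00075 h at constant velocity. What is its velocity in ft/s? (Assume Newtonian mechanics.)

d = 451.8 ft × 0.3048 = 137.709 m
t = 0.00075 h × 3600.0 = 2.7 s
v = d / t = 137.709 / 2.7 = 51.0033 m/s
v = 51.0033 m/s / 0.3048 = 167.3 ft/s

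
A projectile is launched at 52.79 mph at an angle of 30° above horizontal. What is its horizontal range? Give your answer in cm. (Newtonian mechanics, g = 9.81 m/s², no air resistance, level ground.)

v₀ = 52.79 mph × 0.44704 = 23.59924 m/s
R = v₀² × sin(2θ) / g = 23.59924² × sin(2 × 30°) / 9.81 = 556.9241 × 0.8660254 / 9.81 = 49.16518 m
R = 49.16518 m / 0.01 = 4917 cm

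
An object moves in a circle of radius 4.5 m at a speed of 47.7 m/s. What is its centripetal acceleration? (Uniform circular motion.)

a_c = v²/r = 47.7²/4.5 = 2275.29/4.5 = 505.62 m/s²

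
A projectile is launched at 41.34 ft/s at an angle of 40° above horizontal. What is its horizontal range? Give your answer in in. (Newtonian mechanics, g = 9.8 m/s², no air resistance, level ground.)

v₀ = 41.34 ft/s × 0.3048 = 12.6004 m/s
R = v₀² × sin(2θ) / g = 12.6004² × sin(2 × 40°) / 9.8 = 158.77 × 0.984808 / 9.8 = 15.9549 m
R = 15.9549 m / 0.0254 = 628.1 in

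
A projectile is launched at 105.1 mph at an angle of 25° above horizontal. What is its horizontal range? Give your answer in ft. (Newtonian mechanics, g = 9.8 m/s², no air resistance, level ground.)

v₀ = 105.1 mph × 0.44704 = 46.9839 m/s
R = v₀² × sin(2θ) / g = 46.9839² × sin(2 × 25°) / 9.8 = 2207.49 × 0.766044 / 9.8 = 172.555 m
R = 172.555 m / 0.3048 = 566.1 ft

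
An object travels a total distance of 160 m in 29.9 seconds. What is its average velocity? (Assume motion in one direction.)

v_avg = Δd / Δt = 160 / 29.9 = 5.35 m/s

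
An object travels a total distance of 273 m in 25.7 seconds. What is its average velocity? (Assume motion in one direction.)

v_avg = Δd / Δt = 273 / 25.7 = 10.62 m/s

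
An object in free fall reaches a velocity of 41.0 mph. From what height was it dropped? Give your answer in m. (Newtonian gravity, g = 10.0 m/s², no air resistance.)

v = 41.0 mph × 0.44704 = 18.3286 m/s
h = v² / (2g) = 18.3286² / (2 × 10.0) = 16.8 m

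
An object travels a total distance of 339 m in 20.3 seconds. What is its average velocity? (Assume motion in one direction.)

v_avg = Δd / Δt = 339 / 20.3 = 16.7 m/s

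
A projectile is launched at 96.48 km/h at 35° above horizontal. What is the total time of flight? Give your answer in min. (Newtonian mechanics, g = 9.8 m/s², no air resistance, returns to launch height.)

v₀ = 96.48 km/h × 0.2777777777777778 = 26.8 m/s
T = 2 × v₀ × sin(θ) / g = 2 × 26.8 × sin(35°) / 9.8 = 2 × 26.8 × 0.573576 / 9.8 = 3.13711 s
T = 3.13711 s / 60.0 = 0.05229 min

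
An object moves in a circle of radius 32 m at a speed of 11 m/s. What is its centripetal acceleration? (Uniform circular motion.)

a_c = v²/r = 11²/32 = 121/32 = 3.78 m/s²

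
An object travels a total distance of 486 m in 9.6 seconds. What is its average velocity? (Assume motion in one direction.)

v_avg = Δd / Δt = 486 / 9.6 = 50.62 m/s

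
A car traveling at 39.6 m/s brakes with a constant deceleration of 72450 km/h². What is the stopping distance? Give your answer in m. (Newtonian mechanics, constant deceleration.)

a = 72450 km/h² × 7.716049382716049e-05 = 5.59028 m/s²
d = v₀² / (2a) = 39.6² / (2 × 5.59028) = 1568.16 / 11.1806 = 140.3 m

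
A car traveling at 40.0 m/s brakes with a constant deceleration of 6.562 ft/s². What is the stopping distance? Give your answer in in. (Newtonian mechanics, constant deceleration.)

a = 6.562 ft/s² × 0.3048 = 2.0001 m/s²
d = v₀² / (2a) = 40.0² / (2 × 2.0001) = 1600.0 / 4.0002 = 399.98 m
d = 399.98 m / 0.0254 = 15750 in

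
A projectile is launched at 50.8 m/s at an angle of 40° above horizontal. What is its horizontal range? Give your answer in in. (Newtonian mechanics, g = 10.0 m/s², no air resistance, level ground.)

R = v₀² × sin(2θ) / g = 50.8² × sin(2 × 40°) / 10.0 = 2580.64 × 0.984808 / 10.0 = 254.143 m
R = 254.143 m / 0.0254 = 10010 in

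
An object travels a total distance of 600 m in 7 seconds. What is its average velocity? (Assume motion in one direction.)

v_avg = Δd / Δt = 600 / 7 = 85.71 m/s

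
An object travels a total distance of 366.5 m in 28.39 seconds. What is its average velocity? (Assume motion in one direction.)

v_avg = Δd / Δt = 366.5 / 28.39 = 12.91 m/s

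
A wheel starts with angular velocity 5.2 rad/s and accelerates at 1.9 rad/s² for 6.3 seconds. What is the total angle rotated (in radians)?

θ = ω₀t + ½αt² = 5.2×6.3 + ½×1.9×6.3² = 70.47 rad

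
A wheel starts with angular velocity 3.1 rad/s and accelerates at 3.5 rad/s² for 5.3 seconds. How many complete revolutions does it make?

θ = ω₀t + ½αt² = 3.1×5.3 + ½×3.5×5.3² = 65.5875 rad
Total revolutions = θ/(2π) = 65.5875/(2π) = 10.44
Complete revolutions = ⌊10.44⌋ = 10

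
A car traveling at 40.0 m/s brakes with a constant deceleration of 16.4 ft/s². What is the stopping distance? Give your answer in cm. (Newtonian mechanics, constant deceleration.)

a = 16.4 ft/s² × 0.3048 = 4.99872 m/s²
d = v₀² / (2a) = 40.0² / (2 × 4.99872) = 1600.0 / 9.99744 = 160.041 m
d = 160.041 m / 0.01 = 16000 cm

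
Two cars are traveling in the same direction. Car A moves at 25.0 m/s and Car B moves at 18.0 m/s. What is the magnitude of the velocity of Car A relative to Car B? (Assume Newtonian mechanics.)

v_rel = |v_A - v_B| = |25.0 - 18.0| = 7.0 m/s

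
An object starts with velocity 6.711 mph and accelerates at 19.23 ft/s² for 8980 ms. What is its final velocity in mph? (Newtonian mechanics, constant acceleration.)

v₀ = 6.711 mph × 0.44704 = 3.00009 m/s
a = 19.23 ft/s² × 0.3048 = 5.8613 m/s²
t = 8980 ms × 0.001 = 8.98 s
v = v₀ + a × t = 3.00009 + 5.8613 × 8.98 = 55.6346 m/s
v = 55.6346 m/s / 0.44704 = 124.5 mph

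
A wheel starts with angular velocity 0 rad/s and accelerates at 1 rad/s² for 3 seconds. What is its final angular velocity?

ω = ω₀ + αt = 0 + 1 × 3 = 3 rad/s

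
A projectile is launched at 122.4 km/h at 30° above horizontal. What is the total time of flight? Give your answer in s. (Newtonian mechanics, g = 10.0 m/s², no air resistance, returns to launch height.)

v₀ = 122.4 km/h × 0.2777777777777778 = 34.0 m/s
T = 2 × v₀ × sin(θ) / g = 2 × 34.0 × sin(30°) / 10.0 = 2 × 34.0 × 0.5 / 10.0 = 3.4 s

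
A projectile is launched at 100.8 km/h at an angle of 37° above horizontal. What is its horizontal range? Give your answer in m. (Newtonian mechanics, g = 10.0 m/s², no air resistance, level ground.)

v₀ = 100.8 km/h × 0.2777777777777778 = 28.0 m/s
R = v₀² × sin(2θ) / g = 28.0² × sin(2 × 37°) / 10.0 = 784.0 × 0.961262 / 10.0 = 75.36 m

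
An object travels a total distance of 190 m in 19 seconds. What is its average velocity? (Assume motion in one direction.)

v_avg = Δd / Δt = 190 / 19 = 10.0 m/s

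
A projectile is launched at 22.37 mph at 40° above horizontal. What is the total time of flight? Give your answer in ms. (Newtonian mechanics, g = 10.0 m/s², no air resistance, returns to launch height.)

v₀ = 22.37 mph × 0.44704 = 10.0003 m/s
T = 2 × v₀ × sin(θ) / g = 2 × 10.0003 × sin(40°) / 10.0 = 2 × 10.0003 × 0.642788 / 10.0 = 1.28561 s
T = 1.28561 s / 0.001 = 1286 ms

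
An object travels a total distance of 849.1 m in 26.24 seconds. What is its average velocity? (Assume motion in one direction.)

v_avg = Δd / Δt = 849.1 / 26.24 = 32.36 m/s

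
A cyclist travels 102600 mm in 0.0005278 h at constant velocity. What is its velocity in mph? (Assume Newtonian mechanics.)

d = 102600 mm × 0.001 = 102.6 m
t = 0.0005278 h × 3600.0 = 1.90008 s
v = d / t = 102.6 / 1.90008 = 53.9977 m/s
v = 53.9977 m/s / 0.44704 = 120.8 mph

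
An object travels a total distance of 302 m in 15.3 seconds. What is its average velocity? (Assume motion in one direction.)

v_avg = Δd / Δt = 302 / 15.3 = 19.74 m/s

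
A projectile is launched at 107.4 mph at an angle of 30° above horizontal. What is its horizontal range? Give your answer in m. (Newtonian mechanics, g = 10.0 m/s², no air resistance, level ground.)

v₀ = 107.4 mph × 0.44704 = 48.0121 m/s
R = v₀² × sin(2θ) / g = 48.0121² × sin(2 × 30°) / 10.0 = 2305.16 × 0.866025 / 10.0 = 199.6 m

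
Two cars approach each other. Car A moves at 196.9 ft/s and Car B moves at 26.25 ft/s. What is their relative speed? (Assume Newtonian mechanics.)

v_rel = v_A + v_B = 196.9 + 26.25 = 223.15 ft/s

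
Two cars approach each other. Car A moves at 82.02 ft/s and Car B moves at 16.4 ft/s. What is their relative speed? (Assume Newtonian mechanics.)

v_rel = v_A + v_B = 82.02 + 16.4 = 98.42 ft/s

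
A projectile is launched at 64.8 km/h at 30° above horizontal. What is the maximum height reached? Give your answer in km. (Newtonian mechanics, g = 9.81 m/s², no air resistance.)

v₀ = 64.8 km/h × 0.2777777777777778 = 18.0 m/s
H = v₀² × sin²(θ) / (2g) = 18.0² × sin(30°)² / (2 × 9.81) = 324.0 × 0.25 / 19.62 = 4.12844 m
H = 4.12844 m / 1000.0 = 0.004128 km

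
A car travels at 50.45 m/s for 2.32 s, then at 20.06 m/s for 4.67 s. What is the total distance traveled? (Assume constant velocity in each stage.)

d₁ = v₁t₁ = 50.45 × 2.32 = 117.044 m
d₂ = v₂t₂ = 20.06 × 4.67 = 93.6802 m
d_total = 117.044 + 93.6802 = 210.72 m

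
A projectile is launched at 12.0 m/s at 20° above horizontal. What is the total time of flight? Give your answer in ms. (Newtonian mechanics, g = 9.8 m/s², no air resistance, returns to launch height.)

T = 2 × v₀ × sin(θ) / g = 2 × 12.0 × sin(20°) / 9.8 = 2 × 12.0 × 0.34202 / 9.8 = 0.8376 s
T = 0.8376 s / 0.001 = 837.6 ms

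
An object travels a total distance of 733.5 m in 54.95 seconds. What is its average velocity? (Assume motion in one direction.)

v_avg = Δd / Δt = 733.5 / 54.95 = 13.35 m/s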